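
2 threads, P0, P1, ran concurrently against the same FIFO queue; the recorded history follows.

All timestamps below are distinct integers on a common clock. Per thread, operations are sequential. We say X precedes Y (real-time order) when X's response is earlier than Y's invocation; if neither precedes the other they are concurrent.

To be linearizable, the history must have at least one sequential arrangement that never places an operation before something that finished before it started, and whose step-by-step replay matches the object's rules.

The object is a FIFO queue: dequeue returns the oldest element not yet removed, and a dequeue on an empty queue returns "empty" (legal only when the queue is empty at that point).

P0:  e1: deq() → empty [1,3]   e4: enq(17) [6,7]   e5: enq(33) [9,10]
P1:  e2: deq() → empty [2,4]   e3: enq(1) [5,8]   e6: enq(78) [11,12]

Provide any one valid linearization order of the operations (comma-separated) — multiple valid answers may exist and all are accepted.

after step 1 (e1 deq() → empty): queue <>
after step 2 (e2 deq() → empty): queue <>
after step 3 (e3 enq(1)): queue <1>
after step 4 (e4 enq(17)): queue <1,17>
after step 5 (e5 enq(33)): queue <1,17,33>
after step 6 (e6 enq(78)): queue <1,17,33,78>

e1, e2, e3, e4, e5, e6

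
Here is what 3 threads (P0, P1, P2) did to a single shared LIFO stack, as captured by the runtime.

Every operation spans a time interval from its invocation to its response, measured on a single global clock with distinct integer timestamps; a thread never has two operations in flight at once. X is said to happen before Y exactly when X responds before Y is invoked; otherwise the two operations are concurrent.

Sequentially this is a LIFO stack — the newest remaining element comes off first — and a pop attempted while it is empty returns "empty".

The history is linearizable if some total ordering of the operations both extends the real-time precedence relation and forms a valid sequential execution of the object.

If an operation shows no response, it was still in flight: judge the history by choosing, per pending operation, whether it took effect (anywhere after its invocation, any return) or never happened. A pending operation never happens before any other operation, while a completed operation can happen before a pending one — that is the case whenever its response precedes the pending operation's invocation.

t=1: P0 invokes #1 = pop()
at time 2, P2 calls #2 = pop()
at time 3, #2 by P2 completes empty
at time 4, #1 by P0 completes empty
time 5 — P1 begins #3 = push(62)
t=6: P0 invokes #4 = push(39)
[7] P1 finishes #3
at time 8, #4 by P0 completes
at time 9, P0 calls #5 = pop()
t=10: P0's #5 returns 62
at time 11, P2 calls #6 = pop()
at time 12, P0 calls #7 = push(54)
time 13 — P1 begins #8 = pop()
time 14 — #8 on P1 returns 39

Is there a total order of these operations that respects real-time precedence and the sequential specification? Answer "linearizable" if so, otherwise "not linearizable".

linearizable

witness order: #1, #2, #4, #3, #5, #7, #6, #8
1. #1 pop() → empty, leaving stack <>
2. #2 pop() → empty, leaving stack <>
3. #4 push(39), leaving stack <39>
4. #3 push(62), leaving stack <39,62>
5. #5 pop() → 62, leaving stack <39>
6. #7 push(54) (pending, included), leaving stack <39,54>
7. #6 pop() (pending, included), leaving stack <39>
8. #8 pop() → 39, leaving stack <>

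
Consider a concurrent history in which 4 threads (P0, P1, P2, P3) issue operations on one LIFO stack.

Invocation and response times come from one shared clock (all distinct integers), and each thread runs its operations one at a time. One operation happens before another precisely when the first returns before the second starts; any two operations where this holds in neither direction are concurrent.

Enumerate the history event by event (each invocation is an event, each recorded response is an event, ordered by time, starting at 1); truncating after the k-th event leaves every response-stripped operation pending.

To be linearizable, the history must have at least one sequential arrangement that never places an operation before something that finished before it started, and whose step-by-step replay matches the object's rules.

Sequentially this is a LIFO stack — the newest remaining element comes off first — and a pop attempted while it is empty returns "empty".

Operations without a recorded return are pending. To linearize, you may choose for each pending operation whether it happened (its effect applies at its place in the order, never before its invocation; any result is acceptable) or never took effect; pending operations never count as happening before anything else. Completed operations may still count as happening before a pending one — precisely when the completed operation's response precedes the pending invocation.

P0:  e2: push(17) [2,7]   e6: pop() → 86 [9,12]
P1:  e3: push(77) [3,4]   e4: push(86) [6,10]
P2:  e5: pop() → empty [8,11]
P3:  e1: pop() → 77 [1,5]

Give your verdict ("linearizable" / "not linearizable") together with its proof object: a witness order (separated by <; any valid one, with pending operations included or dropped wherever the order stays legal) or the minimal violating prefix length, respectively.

not linearizable — minimal violating prefix: 12 events

the violation lands at event 12, e6's response at time 12: events 1..11 linearize, events 1..12 do not
every one of the 40 real-time-consistent orders over 6 completed LIFO stack ops fails the sequential spec
take e1, e2, e3, e4, e5, e6: step 1 already fails, because e1 pop() → 77 cannot occur there
take e1, e2, e3, e4, e6, e5: step 1 already fails, because e1 pop() → 77 cannot occur there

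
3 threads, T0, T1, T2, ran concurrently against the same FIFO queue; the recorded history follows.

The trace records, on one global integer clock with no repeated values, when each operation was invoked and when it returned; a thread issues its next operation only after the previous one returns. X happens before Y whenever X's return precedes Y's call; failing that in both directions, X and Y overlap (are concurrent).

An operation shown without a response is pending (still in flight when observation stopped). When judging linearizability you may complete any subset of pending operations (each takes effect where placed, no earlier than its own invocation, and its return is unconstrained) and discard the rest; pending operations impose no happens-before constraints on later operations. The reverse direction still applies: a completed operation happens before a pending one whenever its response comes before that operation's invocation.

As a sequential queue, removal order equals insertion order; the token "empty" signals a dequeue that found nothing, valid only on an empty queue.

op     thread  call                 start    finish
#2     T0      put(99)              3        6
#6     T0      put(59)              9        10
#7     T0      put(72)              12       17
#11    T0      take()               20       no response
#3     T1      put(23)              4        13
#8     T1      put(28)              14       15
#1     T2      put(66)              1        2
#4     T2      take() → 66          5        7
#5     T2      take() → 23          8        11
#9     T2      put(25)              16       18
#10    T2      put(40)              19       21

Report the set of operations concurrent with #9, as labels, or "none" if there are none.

#7

concurrent with #9 ([16,18]): every op whose interval crosses 16..18
#1 [1,2]: before
#2 [3,6]: before
#3 [4,13]: before
#4 [5,7]: before
#5 [8,11]: before
#6 [9,10]: before
#7 [12,17]: concurrent
#8 [14,15]: before
#10 [19,21]: after
#11 [20,…): after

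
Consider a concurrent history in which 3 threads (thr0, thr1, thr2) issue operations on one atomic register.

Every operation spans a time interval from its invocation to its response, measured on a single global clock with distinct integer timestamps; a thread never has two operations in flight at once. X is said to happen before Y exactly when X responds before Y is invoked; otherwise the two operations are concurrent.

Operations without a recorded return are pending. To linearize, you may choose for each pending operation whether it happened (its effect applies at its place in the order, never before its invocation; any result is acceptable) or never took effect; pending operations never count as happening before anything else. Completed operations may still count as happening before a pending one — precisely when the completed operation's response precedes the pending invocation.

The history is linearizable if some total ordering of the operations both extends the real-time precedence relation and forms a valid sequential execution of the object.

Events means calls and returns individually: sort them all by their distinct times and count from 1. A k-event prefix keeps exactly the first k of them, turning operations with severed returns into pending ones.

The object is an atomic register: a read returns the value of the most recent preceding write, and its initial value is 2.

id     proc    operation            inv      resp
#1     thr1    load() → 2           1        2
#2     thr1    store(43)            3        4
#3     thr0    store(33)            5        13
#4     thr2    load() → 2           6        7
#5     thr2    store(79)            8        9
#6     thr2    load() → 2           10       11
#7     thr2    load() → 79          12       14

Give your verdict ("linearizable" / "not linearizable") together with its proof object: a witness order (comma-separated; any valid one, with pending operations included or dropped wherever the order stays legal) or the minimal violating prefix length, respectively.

events 1..6 are fine; event 7 — the response of #4 at time 7 — makes the prefix non-linearizable
the sole real-time-consistent order of 3 completed operations fails the atomic register replay
no completion choice of the 1 pending operation (#3) rescues it — every subset was tried
e.g. #1, #2, #4 (pending dropped): illegal at step 3, since #4 load() → 2 cannot apply there

not linearizable — minimal violating prefix: 7 events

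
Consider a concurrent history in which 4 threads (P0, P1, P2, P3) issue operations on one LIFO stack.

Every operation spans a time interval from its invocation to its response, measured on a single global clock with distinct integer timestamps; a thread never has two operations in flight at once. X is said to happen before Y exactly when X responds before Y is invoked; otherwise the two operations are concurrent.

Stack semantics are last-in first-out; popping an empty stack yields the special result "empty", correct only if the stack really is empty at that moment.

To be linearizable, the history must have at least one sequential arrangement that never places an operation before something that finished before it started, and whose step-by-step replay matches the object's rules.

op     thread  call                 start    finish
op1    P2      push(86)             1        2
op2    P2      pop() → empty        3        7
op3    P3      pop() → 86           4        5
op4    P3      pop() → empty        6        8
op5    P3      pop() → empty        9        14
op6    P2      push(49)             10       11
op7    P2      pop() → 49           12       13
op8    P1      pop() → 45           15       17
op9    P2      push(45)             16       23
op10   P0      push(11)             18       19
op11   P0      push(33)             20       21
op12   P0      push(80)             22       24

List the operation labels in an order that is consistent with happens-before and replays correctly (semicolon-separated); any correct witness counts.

1. op1 push(86), leaving stack <86>
2. op3 pop() → 86, leaving stack <>
3. op2 pop() → empty, leaving stack <>
4. op4 pop() → empty, leaving stack <>
5. op5 pop() → empty, leaving stack <>
6. op6 push(49), leaving stack <49>
7. op7 pop() → 49, leaving stack <>
8. op9 push(45), leaving stack <45>
9. op8 pop() → 45, leaving stack <>
10. op10 push(11), leaving stack <11>
11. op11 push(33), leaving stack <11,33>
12. op12 push(80), leaving stack <11,33,80>

op1; op3; op2; op4; op5; op6; op7; op9; op8; op10; op11; op12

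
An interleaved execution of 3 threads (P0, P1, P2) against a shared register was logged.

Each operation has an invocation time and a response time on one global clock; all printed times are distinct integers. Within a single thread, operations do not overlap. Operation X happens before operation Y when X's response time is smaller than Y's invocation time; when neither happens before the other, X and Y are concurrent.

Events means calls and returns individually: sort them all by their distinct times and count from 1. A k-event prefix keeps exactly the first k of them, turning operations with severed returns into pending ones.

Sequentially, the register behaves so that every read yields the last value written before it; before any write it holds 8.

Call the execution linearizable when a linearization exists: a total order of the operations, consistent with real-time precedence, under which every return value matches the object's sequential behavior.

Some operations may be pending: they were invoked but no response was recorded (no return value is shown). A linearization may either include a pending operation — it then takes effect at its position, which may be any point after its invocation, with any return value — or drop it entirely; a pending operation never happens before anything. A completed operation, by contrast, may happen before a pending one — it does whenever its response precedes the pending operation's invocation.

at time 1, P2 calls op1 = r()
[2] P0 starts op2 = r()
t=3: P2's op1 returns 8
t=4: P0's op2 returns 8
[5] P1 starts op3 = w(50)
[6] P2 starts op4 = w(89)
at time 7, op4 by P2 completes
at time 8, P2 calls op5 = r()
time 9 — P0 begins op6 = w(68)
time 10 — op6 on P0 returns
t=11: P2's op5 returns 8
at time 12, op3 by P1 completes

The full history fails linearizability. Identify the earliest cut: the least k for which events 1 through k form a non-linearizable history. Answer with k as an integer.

a valid linearization of events 1..10 exists, for instance op1, op2, op3, op4, op5, op6:
1. op1 r() → 8, leaving value 8
2. op2 r() → 8, leaving value 8
3. op3 w(50) (pending, included), leaving value 50
4. op4 w(89), leaving value 89
5. op5 r() (pending, included), leaving value 89
6. op6 w(68), leaving value 68
event 11 — op5's response, time 11 — after it, nothing linearizes
no escape via the 1 pending operation (op3): every completion choice fails
for example op1, op2, op4, op5, op6 (pending dropped) fails at step 4: op5 r() → 8 is not legal there
for example op1, op2, op4, op6, op5 (pending dropped) fails at step 5: op5 r() → 8 is not legal there

11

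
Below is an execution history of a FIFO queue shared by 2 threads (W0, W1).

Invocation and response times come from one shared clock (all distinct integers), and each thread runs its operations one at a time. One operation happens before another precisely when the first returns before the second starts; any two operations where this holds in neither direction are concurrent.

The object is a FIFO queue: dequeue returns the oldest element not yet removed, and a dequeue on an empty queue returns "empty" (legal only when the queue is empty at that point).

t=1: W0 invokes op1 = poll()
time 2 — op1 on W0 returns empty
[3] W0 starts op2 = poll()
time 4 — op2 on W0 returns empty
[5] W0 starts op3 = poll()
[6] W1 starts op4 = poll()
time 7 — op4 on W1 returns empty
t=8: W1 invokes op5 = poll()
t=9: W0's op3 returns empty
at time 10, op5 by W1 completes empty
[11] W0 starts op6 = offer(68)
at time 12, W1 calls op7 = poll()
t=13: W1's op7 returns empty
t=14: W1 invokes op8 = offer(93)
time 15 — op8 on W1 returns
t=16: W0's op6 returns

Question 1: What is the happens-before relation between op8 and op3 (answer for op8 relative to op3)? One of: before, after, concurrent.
Answer: after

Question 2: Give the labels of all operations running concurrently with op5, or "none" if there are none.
Answer: op3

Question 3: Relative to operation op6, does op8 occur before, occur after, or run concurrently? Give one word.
Answer: concurrent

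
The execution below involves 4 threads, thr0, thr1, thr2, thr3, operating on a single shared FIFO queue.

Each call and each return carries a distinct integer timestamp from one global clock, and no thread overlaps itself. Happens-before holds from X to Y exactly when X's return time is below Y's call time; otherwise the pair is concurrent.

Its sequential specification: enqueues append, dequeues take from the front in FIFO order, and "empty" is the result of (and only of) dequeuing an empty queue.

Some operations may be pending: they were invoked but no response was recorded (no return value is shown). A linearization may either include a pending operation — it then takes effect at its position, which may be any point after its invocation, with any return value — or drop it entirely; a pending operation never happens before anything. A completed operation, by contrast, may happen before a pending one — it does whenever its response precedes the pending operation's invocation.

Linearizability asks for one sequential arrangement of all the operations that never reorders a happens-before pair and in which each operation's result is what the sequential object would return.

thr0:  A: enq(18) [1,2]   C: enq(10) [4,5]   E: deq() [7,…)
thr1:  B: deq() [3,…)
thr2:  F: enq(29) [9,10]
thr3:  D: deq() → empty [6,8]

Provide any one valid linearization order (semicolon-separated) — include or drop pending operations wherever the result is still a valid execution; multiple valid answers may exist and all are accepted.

step 1: A enq(18) — queue <18>
step 2: B deq() (pending, included) — queue <>
step 3: C enq(10) — queue <10>
step 4: E deq() (pending, included) — queue <>
step 5: D deq() → empty — queue <>
step 6: F enq(29) — queue <29>

A; B; C; E; D; F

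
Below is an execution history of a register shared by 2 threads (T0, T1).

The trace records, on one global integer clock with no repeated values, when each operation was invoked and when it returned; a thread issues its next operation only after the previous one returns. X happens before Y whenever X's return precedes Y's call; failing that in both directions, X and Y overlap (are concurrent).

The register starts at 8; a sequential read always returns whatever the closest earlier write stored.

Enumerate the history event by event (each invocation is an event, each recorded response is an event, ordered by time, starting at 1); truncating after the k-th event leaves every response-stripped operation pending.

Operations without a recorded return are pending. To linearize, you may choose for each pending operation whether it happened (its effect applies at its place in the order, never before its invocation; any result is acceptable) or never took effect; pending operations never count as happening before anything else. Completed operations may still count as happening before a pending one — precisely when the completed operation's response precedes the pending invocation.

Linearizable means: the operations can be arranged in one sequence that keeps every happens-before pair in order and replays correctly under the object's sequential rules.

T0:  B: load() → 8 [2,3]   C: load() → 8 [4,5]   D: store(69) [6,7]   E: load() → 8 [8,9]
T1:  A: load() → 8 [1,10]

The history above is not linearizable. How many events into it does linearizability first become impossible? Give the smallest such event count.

9

events 1..8 are linearizable, e.g. via A, B, C, D:
1. A load() (pending, included), leaving value 8
2. B load() → 8, leaving value 8
3. C load() → 8, leaving value 8
4. D store(69), leaving value 69
at event 9 (E's time-9 response) nothing linearizes any more
no escape via the 1 pending operation (A): every completion choice fails
take B, C, D, E (pending dropped): step 4 already fails, because E load() → 8 cannot occur there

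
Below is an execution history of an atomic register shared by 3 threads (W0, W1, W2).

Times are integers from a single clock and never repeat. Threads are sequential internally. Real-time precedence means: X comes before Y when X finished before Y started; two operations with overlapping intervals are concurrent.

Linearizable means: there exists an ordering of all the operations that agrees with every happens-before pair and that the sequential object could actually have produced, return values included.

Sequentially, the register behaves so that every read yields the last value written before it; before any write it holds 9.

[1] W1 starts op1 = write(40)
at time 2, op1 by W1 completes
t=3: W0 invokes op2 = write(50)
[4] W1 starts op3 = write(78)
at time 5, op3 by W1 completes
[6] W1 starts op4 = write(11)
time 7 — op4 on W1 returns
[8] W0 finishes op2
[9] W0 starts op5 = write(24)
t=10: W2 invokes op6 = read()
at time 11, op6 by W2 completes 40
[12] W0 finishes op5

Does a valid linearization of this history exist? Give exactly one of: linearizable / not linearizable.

not linearizable

prefix check: 1..10 passes, 1..11 fails once op6's time-11 response joins
all 3 real-time-respecting orders fail — 5 completed atomic register operations, no legal replay
completion choices over the 1 pending operation (op5) were checked; none helps
take op1, op2, op3, op4, op6 (pending dropped): step 5 already fails, because op6 read() → 40 cannot occur there
take op1, op3, op2, op4, op6 (pending dropped): step 5 already fails, because op6 read() → 40 cannot occur there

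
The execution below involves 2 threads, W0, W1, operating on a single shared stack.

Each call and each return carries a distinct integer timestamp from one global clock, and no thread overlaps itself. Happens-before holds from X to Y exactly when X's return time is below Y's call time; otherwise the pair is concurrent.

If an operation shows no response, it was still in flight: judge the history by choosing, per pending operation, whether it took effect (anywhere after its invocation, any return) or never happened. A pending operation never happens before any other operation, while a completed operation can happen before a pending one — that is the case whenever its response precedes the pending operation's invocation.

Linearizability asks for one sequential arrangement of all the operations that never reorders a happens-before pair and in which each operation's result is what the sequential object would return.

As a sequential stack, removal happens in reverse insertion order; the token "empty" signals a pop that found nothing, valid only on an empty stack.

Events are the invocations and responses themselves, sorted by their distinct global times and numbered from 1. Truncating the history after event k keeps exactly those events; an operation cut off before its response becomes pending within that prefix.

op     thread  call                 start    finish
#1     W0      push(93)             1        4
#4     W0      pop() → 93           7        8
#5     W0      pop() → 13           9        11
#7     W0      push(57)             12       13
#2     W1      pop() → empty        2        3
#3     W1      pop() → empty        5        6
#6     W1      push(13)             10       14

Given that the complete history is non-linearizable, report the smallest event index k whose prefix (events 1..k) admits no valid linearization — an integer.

6

events 1..5 are still linearizable — one witness is #2, #1:
1. #2 pop() → empty, leaving stack <>
2. #1 push(93), leaving stack <93>
with event 6 included (#3 responding at time 6), all real-time-consistent orders fail
take #1, #2, #3: step 2 already fails, because #2 pop() → empty cannot occur there
take #2, #1, #3: step 3 already fails, because #3 pop() → empty cannot occur there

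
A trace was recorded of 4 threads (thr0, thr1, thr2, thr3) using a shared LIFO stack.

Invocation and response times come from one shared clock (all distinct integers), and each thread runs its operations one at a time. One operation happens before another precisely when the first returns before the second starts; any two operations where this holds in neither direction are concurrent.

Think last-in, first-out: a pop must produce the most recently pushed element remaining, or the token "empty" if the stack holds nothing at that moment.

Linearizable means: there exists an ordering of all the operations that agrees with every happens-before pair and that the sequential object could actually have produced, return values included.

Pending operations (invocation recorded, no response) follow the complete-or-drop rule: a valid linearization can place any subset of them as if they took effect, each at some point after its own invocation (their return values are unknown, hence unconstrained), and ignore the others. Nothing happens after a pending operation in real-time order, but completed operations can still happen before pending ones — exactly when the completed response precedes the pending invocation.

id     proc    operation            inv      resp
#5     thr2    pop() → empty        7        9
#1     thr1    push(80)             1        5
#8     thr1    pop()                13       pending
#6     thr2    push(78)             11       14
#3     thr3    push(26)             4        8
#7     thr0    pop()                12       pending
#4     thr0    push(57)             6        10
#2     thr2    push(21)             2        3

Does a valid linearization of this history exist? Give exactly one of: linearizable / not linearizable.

through event 8 a valid linearization exists; event 9 (#5 responding at time 9) ends that
5 orders of the 4 completed LIFO stack ops respect real time; none is legal
no escape via the 1 pending operation (#4): every completion choice fails
one such order, #1, #2, #3, #5 (pending dropped), breaks at step 4 where #5 pop() → empty is illegal
one such order, #1, #2, #5, #3 (pending dropped), breaks at step 3 where #5 pop() → empty is illegal

not linearizable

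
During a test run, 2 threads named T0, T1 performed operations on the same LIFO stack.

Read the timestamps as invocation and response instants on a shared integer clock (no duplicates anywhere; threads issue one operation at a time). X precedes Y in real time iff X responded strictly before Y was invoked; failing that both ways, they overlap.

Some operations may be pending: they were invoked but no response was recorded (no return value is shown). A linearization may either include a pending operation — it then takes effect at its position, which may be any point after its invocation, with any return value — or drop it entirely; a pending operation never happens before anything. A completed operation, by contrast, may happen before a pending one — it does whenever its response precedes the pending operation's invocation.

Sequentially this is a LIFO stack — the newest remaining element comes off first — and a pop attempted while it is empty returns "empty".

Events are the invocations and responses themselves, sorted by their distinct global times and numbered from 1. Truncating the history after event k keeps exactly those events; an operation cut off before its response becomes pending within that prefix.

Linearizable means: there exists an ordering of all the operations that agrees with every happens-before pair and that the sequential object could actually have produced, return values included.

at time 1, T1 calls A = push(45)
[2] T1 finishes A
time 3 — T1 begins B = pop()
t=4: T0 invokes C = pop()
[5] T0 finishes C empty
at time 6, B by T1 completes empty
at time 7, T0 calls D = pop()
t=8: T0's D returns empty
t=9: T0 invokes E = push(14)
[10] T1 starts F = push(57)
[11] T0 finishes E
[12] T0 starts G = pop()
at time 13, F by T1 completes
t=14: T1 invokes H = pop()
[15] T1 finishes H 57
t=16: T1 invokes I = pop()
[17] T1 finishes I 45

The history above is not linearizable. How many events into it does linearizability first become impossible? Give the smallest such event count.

6

events 1..5 are linearizable; a witness order is A, B, C:
after step 1 (A push(45)): stack <45>
after step 2 (B pop() (pending, included)): stack <>
after step 3 (C pop() → empty): stack <>
with event 6 included (B responding at time 6), all real-time-consistent orders fail
for example A, B, C fails at step 2: B pop() → empty is not legal there
for example A, C, B fails at step 2: C pop() → empty is not legal there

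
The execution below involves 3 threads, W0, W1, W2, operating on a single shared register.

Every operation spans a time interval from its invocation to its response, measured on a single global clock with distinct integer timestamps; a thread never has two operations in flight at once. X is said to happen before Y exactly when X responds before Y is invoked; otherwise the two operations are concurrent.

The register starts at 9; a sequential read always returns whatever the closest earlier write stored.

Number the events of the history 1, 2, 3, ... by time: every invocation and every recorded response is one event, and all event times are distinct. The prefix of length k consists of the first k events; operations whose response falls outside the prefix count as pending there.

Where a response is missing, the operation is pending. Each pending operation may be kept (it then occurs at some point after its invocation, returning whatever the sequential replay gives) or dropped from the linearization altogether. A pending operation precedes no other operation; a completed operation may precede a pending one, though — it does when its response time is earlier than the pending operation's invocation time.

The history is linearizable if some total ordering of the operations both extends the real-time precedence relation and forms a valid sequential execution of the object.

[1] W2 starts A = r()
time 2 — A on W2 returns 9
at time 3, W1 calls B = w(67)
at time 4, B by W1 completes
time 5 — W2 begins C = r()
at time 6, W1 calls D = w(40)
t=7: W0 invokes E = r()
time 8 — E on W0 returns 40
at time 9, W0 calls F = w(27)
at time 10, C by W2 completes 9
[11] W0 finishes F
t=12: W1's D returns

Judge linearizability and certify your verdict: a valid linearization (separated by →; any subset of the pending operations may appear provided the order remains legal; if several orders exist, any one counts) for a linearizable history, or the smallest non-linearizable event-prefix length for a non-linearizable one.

not linearizable — minimal violating prefix: 10 events

prefix check: 1..9 passes, 1..10 fails once C's time-10 response joins
checked exhaustively: 2 real-time-consistent orders of 4 completed operations, zero legal register replays
no completion choice of the 2 pending operations (D, F) rescues it — every subset was tried
take A, B, C, E (pending dropped): step 3 already fails, because C r() → 9 cannot occur there
take A, B, E, C (pending dropped): step 3 already fails, because E r() → 40 cannot occur there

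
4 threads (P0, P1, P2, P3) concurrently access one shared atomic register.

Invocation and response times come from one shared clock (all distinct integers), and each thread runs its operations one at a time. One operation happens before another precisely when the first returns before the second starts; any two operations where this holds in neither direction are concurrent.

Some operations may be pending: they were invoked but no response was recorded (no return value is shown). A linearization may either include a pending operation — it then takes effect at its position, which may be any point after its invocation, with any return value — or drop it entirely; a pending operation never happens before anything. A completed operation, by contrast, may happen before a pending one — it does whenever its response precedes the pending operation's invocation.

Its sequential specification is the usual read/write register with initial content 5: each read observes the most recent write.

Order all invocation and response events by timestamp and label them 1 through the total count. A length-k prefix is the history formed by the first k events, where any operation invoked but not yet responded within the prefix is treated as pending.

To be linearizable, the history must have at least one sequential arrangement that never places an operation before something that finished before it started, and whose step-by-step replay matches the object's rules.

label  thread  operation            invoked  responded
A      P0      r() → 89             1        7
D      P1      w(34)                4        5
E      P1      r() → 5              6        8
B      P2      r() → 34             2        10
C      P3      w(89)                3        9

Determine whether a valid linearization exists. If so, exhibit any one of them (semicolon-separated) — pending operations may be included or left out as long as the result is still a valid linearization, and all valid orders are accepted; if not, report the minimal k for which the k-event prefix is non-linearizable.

not linearizable — minimal violating prefix: 8 events

events 1..7 are fine; event 8 — the response of E at time 8 — makes the prefix non-linearizable
all 3 real-time-respecting orders fail — 3 completed atomic register operations, no legal replay
no escape via the 2 pending operations (B, C): every completion choice fails
sample order A, D, E (pending dropped) stalls at step 1 — A r() → 89 has no legal effect
sample order D, A, E (pending dropped) stalls at step 2 — A r() → 89 has no legal effect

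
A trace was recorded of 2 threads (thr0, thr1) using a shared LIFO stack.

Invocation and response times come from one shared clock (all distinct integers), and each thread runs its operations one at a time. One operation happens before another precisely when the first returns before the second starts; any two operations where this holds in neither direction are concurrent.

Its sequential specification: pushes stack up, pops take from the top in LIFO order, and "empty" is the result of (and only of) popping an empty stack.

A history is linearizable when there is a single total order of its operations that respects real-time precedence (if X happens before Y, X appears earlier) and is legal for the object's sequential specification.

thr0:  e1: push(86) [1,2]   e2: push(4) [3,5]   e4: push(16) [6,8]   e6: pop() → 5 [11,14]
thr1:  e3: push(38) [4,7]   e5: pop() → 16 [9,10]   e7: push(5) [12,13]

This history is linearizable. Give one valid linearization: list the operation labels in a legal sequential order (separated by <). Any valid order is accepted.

e1 < e2 < e3 < e4 < e5 < e7 < e6

1. e1 push(86), leaving stack <86>
2. e2 push(4), leaving stack <86,4>
3. e3 push(38), leaving stack <86,4,38>
4. e4 push(16), leaving stack <86,4,38,16>
5. e5 pop() → 16, leaving stack <86,4,38>
6. e7 push(5), leaving stack <86,4,38,5>
7. e6 pop() → 5, leaving stack <86,4,38>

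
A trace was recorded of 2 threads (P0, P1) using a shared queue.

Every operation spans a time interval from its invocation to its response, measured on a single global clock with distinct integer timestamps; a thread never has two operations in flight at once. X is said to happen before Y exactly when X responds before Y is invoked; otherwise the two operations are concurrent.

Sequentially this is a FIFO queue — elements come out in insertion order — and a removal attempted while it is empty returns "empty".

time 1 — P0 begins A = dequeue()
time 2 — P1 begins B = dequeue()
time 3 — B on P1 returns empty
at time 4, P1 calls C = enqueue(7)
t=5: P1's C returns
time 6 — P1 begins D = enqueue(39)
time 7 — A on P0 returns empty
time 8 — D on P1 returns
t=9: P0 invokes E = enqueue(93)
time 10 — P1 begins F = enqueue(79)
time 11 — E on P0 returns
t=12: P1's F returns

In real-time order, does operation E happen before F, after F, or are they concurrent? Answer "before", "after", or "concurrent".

E spans [9,11], F spans [10,12]
the intervals overlap in both directions

concurrent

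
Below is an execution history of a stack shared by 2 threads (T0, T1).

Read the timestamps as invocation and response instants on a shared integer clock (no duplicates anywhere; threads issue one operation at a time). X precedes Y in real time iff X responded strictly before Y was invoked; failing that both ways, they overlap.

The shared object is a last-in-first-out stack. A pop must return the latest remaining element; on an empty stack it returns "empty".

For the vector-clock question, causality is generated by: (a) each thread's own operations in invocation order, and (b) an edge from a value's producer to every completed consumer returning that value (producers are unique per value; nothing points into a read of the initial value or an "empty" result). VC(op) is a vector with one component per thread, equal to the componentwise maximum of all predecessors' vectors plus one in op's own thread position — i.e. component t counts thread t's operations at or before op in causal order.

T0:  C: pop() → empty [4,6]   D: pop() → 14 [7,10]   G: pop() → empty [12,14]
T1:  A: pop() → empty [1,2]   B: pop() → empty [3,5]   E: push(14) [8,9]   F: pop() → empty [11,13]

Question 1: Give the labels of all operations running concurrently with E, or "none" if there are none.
Answer: D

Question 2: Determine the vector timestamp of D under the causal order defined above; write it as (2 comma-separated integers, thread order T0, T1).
Answer: (2, 3)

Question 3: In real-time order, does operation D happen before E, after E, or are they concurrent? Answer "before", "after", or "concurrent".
Answer: concurrent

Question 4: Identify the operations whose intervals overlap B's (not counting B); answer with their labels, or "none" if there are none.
Answer: C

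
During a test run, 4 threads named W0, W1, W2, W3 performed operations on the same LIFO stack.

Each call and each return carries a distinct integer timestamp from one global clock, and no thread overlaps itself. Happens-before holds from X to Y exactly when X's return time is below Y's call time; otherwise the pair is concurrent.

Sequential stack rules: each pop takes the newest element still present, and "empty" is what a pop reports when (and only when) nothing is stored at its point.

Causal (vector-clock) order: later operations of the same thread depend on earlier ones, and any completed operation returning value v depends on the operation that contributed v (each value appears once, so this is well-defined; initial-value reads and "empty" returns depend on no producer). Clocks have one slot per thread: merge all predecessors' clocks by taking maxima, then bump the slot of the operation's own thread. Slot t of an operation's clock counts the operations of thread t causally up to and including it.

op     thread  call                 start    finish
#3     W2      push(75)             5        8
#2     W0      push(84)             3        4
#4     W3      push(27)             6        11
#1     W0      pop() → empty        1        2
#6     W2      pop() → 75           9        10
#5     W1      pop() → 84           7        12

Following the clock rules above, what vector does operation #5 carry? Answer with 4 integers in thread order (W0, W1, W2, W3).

#4, invoked 6, has no incoming edges; only W3's bump applies → (0, 0, 0, 1)
#3, invoked 5, has no incoming edges; only W2's bump applies → (0, 0, 1, 0)
#1, invoked 1, has no incoming edges; only W0's bump applies → (1, 0, 0, 0)
#6 (invocation 9): componentwise max over VC(#3)=(0, 0, 1, 0), +1 at W2, giving (0, 0, 2, 0)
#2 (invocation 3): componentwise max over VC(#1)=(1, 0, 0, 0), +1 at W0, giving (2, 0, 0, 0)
#5 (invocation 7): componentwise max over VC(#2)=(2, 0, 0, 0), +1 at W1, giving (2, 1, 0, 0)
target: VC(#5) = (2, 1, 0, 0)

(2, 1, 0, 0)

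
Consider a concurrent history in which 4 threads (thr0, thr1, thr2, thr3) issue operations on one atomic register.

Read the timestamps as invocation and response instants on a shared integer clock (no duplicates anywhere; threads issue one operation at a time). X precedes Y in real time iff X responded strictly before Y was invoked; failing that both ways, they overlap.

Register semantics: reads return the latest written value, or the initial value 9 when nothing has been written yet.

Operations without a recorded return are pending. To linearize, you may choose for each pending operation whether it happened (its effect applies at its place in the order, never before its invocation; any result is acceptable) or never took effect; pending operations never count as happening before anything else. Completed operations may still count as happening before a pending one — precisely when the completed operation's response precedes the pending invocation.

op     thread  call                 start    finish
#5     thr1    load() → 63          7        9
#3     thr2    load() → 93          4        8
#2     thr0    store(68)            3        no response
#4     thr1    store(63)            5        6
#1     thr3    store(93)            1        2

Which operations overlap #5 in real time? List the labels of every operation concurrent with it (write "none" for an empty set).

concurrent with #5 ([7,9]): every op whose interval crosses 7..9
#1 [1,2]: before
#2 [3,…): concurrent
#3 [4,8]: concurrent
#4 [5,6]: before

#2, #3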